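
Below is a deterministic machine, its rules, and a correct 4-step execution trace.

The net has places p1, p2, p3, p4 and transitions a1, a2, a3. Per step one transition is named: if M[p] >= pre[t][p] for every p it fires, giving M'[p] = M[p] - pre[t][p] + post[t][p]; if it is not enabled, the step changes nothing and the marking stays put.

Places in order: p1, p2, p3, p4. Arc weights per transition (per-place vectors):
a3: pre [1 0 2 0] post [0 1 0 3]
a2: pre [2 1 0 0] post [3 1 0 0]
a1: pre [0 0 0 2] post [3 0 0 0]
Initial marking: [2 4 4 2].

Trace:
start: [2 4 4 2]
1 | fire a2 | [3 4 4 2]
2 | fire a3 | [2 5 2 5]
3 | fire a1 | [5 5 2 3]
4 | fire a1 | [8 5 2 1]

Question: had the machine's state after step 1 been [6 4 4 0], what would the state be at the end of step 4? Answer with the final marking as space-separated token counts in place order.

8 5 2 1

state after step 1 := [6 4 4 0]
2 | fire a3 | [5 5 2 3]
3 | fire a1 | [8 5 2 1]
4 | fire a1 | [8 5 2 1]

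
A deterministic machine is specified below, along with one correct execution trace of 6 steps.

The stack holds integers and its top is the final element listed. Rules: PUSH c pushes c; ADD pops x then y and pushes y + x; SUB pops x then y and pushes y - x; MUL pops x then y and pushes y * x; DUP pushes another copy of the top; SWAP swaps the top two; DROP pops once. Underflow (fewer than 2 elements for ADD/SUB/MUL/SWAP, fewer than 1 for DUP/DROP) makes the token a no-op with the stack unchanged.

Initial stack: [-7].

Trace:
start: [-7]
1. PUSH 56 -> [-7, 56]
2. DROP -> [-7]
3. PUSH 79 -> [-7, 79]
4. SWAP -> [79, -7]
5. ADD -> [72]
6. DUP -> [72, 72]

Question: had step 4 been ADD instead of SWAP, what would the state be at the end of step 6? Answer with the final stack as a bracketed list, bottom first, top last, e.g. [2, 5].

(re-executing from step 4 with the substitution; state before step 4: [-7, 79])
4. ADD -> [72]
5. ADD -> [72]
6. DUP -> [72, 72]

[72, 72]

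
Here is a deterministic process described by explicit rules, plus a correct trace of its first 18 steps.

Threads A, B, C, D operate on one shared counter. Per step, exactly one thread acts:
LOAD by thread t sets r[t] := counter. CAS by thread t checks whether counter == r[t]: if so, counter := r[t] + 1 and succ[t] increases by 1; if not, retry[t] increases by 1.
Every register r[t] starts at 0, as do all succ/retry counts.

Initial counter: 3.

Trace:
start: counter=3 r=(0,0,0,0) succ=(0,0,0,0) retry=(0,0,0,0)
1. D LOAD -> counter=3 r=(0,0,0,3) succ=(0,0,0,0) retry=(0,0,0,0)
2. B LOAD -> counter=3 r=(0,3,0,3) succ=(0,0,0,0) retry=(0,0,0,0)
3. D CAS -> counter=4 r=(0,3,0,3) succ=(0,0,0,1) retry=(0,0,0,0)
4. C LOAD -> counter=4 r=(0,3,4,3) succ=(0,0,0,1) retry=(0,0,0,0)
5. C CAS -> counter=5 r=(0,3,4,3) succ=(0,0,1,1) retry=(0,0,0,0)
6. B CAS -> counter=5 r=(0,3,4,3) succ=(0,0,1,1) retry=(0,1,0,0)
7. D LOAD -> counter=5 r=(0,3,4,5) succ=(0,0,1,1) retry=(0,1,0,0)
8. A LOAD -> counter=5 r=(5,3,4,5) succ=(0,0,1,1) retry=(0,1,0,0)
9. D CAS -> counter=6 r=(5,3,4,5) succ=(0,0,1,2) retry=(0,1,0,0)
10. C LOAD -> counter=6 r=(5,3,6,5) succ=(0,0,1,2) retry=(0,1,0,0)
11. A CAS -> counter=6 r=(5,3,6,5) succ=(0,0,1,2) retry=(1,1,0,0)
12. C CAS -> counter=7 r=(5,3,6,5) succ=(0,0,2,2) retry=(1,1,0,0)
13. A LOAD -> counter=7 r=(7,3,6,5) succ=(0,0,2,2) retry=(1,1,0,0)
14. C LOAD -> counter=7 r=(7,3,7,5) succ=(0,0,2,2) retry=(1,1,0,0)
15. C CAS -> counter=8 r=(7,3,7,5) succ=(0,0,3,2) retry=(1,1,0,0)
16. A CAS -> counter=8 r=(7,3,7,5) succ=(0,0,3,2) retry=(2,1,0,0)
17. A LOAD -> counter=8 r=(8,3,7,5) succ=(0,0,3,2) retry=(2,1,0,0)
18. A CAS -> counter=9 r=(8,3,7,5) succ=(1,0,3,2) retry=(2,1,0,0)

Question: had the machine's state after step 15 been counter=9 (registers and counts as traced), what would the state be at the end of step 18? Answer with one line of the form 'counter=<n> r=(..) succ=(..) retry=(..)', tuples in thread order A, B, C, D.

state after step 15 := counter=9 r=(7,3,7,5) succ=(0,0,3,2) retry=(1,1,0,0)
16. A CAS -> counter=9 r=(7,3,7,5) succ=(0,0,3,2) retry=(2,1,0,0)
17. A LOAD -> counter=9 r=(9,3,7,5) succ=(0,0,3,2) retry=(2,1,0,0)
18. A CAS -> counter=10 r=(9,3,7,5) succ=(1,0,3,2) retry=(2,1,0,0)

counter=10 r=(9,3,7,5) succ=(1,0,3,2) retry=(2,1,0,0)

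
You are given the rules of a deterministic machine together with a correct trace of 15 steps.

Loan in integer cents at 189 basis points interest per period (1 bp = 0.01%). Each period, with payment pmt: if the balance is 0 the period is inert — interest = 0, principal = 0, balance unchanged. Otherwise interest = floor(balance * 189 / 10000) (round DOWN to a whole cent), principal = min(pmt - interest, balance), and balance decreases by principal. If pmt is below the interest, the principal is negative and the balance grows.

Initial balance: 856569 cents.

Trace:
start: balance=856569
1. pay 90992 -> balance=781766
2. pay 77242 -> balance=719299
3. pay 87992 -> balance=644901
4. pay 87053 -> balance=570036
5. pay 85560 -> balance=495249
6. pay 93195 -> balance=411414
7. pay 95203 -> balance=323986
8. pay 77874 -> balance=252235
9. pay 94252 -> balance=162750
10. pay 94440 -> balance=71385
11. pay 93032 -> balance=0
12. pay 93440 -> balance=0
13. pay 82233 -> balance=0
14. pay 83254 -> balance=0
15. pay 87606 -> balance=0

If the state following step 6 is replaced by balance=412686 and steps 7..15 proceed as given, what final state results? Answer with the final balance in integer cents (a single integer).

0

state after step 6 := balance=412686
7. pay 95203 -> balance=325282
8. pay 77874 -> balance=253555
9. pay 94252 -> balance=164095
10. pay 94440 -> balance=72756
11. pay 93032 -> balance=0
12. pay 93440 -> balance=0
13. pay 82233 -> balance=0
14. pay 83254 -> balance=0
15. pay 87606 -> balance=0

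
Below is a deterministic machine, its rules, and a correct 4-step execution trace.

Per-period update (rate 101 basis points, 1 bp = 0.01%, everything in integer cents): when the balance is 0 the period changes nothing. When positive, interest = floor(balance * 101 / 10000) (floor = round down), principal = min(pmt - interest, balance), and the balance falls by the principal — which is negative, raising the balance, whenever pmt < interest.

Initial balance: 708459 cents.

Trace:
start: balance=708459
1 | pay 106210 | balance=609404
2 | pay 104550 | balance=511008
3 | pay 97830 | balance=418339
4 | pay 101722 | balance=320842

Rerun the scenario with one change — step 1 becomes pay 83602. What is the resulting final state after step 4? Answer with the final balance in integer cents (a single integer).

(re-executing from step 1 with the substitution; state before step 1: balance=708459)
1 | pay 83602 | balance=632012
2 | pay 104550 | balance=533845
3 | pay 97830 | balance=441406
4 | pay 101722 | balance=344142

344142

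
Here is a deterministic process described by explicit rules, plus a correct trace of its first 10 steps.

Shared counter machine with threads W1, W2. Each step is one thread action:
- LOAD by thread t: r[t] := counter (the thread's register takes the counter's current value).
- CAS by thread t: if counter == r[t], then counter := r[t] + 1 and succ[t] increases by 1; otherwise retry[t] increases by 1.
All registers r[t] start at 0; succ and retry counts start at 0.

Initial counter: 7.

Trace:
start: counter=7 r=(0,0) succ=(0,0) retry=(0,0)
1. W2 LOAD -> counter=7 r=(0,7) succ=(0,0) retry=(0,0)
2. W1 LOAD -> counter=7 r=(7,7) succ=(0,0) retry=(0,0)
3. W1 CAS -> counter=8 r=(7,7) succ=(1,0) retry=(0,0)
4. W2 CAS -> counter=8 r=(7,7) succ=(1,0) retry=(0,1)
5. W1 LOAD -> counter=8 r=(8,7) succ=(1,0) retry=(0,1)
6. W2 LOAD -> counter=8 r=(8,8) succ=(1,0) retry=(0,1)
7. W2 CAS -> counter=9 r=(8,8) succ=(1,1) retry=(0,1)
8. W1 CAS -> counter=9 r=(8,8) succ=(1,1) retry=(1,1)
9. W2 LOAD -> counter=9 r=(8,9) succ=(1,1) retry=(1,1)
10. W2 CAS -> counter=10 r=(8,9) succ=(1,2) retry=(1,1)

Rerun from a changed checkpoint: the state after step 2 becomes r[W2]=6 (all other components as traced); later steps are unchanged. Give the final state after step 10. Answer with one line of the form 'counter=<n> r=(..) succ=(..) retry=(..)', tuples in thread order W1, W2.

counter=10 r=(8,9) succ=(1,2) retry=(1,1)

state after step 2 := counter=7 r=(7,6) succ=(0,0) retry=(0,0)
3. W1 CAS -> counter=8 r=(7,6) succ=(1,0) retry=(0,0)
4. W2 CAS -> counter=8 r=(7,6) succ=(1,0) retry=(0,1)
5. W1 LOAD -> counter=8 r=(8,6) succ=(1,0) retry=(0,1)
6. W2 LOAD -> counter=8 r=(8,8) succ=(1,0) retry=(0,1)
7. W2 CAS -> counter=9 r=(8,8) succ=(1,1) retry=(0,1)
8. W1 CAS -> counter=9 r=(8,8) succ=(1,1) retry=(1,1)
9. W2 LOAD -> counter=9 r=(8,9) succ=(1,1) retry=(1,1)
10. W2 CAS -> counter=10 r=(8,9) succ=(1,2) retry=(1,1)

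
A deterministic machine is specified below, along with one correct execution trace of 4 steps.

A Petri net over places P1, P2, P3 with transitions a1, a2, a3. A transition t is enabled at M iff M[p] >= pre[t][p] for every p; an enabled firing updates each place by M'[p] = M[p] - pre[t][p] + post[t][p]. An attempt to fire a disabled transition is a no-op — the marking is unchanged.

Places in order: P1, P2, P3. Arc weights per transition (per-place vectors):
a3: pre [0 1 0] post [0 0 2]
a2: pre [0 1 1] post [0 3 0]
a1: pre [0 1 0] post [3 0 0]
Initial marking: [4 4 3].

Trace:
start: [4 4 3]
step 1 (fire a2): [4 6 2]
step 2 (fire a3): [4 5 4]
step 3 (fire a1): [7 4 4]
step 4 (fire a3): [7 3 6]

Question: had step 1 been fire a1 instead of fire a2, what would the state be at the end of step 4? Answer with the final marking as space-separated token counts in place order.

10 0 7

(re-executing from step 1 with the substitution; state before step 1: [4 4 3])
step 1 (fire a1): [7 3 3]
step 2 (fire a3): [7 2 5]
step 3 (fire a1): [10 1 5]
step 4 (fire a3): [10 0 7]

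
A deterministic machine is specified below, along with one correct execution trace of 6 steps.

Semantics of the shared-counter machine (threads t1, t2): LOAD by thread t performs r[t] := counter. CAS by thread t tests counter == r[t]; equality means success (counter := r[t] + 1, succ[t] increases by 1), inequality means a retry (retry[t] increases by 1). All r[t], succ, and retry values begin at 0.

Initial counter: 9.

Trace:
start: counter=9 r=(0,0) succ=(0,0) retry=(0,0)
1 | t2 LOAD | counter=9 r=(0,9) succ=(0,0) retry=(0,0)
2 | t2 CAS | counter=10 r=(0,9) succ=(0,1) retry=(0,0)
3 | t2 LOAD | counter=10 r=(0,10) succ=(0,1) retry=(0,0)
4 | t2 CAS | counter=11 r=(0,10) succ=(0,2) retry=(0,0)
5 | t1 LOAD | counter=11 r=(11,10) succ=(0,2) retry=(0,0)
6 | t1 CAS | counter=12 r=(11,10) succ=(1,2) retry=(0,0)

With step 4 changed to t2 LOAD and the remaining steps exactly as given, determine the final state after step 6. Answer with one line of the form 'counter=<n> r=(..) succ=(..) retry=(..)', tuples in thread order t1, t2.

(re-executing from step 4 with the substitution; state before step 4: counter=10 r=(0,10) succ=(0,1) retry=(0,0))
4 | t2 LOAD | counter=10 r=(0,10) succ=(0,1) retry=(0,0)
5 | t1 LOAD | counter=10 r=(10,10) succ=(0,1) retry=(0,0)
6 | t1 CAS | counter=11 r=(10,10) succ=(1,1) retry=(0,0)

counter=11 r=(10,10) succ=(1,1) retry=(0,0)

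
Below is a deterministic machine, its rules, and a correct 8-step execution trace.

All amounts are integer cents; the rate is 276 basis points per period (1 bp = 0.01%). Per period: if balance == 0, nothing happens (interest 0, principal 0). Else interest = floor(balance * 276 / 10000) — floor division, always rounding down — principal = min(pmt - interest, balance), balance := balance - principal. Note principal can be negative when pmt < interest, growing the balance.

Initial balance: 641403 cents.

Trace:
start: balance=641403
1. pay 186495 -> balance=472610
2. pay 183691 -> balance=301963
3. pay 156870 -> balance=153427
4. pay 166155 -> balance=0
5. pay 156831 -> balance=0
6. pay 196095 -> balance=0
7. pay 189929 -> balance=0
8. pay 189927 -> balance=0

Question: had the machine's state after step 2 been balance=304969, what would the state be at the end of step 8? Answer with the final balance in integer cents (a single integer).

0

state after step 2 := balance=304969
3. pay 156870 -> balance=156516
4. pay 166155 -> balance=0
5. pay 156831 -> balance=0
6. pay 196095 -> balance=0
7. pay 189929 -> balance=0
8. pay 189927 -> balance=0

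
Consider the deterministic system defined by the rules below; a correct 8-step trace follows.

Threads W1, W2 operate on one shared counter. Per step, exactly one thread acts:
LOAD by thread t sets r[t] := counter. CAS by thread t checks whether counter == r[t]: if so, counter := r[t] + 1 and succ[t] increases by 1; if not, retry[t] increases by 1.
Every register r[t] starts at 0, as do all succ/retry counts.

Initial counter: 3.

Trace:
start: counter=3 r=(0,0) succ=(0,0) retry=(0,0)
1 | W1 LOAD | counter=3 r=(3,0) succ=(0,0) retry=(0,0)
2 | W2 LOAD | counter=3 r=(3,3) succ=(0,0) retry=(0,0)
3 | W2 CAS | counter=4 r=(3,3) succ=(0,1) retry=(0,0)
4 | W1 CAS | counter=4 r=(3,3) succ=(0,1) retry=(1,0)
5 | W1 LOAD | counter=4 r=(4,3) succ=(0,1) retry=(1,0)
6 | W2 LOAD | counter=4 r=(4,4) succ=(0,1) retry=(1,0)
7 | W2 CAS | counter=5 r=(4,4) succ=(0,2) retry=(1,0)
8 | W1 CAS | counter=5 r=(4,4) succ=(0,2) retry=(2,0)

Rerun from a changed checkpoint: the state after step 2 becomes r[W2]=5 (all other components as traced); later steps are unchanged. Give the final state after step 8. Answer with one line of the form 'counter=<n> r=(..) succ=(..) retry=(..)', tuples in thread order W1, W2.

counter=5 r=(4,4) succ=(1,1) retry=(1,1)

state after step 2 := counter=3 r=(3,5) succ=(0,0) retry=(0,0)
3 | W2 CAS | counter=3 r=(3,5) succ=(0,0) retry=(0,1)
4 | W1 CAS | counter=4 r=(3,5) succ=(1,0) retry=(0,1)
5 | W1 LOAD | counter=4 r=(4,5) succ=(1,0) retry=(0,1)
6 | W2 LOAD | counter=4 r=(4,4) succ=(1,0) retry=(0,1)
7 | W2 CAS | counter=5 r=(4,4) succ=(1,1) retry=(0,1)
8 | W1 CAS | counter=5 r=(4,4) succ=(1,1) retry=(1,1)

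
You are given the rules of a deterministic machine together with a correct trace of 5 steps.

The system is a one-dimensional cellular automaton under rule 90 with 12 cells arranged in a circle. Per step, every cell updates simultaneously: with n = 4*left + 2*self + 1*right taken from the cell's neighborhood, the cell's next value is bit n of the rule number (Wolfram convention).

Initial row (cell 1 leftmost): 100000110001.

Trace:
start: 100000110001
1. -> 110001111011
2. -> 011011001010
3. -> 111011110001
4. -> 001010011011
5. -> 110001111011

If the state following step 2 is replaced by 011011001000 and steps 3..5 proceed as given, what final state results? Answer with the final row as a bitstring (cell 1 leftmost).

state after step 2 := 011011001000
3. -> 111011110100
4. -> 101010010011
5. -> 100001101110

100001101110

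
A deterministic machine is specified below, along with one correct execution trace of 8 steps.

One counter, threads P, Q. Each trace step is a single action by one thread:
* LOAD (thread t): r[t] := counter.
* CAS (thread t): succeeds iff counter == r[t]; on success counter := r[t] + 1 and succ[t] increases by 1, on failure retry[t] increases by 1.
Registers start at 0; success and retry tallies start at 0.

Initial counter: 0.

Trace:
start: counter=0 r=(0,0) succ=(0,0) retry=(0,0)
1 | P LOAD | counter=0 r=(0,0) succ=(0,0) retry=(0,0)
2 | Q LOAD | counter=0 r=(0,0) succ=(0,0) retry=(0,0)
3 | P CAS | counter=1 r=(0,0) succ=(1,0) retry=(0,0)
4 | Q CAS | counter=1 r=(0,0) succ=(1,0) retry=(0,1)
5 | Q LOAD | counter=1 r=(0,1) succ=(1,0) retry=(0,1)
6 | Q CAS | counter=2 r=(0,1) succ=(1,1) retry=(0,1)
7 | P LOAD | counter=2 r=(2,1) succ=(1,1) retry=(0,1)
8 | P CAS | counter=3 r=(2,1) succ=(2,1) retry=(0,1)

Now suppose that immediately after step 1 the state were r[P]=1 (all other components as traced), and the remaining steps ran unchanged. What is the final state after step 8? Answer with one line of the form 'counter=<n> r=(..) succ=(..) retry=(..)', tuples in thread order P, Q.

counter=3 r=(2,1) succ=(1,2) retry=(1,0)

state after step 1 := counter=0 r=(1,0) succ=(0,0) retry=(0,0)
2 | Q LOAD | counter=0 r=(1,0) succ=(0,0) retry=(0,0)
3 | P CAS | counter=0 r=(1,0) succ=(0,0) retry=(1,0)
4 | Q CAS | counter=1 r=(1,0) succ=(0,1) retry=(1,0)
5 | Q LOAD | counter=1 r=(1,1) succ=(0,1) retry=(1,0)
6 | Q CAS | counter=2 r=(1,1) succ=(0,2) retry=(1,0)
7 | P LOAD | counter=2 r=(2,1) succ=(0,2) retry=(1,0)
8 | P CAS | counter=3 r=(2,1) succ=(1,2) retry=(1,0)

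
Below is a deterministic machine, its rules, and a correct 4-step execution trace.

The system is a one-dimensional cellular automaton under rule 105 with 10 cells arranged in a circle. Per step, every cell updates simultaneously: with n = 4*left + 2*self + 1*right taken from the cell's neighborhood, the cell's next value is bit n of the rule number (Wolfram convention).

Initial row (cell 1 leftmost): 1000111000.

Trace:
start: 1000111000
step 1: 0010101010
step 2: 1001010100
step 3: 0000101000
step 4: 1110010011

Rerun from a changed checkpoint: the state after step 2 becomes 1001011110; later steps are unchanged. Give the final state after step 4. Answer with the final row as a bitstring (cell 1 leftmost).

state after step 2 := 1001011110
step 3: 0000110011
step 4: 0110110011

0110110011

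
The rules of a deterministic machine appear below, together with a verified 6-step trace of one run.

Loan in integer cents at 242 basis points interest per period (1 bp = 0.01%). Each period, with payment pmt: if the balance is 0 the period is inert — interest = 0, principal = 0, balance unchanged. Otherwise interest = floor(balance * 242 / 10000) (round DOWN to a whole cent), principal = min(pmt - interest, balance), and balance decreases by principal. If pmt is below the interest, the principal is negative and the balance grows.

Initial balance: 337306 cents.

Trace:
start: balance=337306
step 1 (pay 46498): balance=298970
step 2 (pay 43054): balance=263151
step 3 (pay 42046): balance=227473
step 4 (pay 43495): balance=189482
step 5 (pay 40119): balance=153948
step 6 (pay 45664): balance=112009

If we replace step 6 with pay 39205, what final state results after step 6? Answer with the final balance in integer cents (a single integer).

(re-executing from step 6 with the substitution; state before step 6: balance=153948)
step 6 (pay 39205): balance=118468

118468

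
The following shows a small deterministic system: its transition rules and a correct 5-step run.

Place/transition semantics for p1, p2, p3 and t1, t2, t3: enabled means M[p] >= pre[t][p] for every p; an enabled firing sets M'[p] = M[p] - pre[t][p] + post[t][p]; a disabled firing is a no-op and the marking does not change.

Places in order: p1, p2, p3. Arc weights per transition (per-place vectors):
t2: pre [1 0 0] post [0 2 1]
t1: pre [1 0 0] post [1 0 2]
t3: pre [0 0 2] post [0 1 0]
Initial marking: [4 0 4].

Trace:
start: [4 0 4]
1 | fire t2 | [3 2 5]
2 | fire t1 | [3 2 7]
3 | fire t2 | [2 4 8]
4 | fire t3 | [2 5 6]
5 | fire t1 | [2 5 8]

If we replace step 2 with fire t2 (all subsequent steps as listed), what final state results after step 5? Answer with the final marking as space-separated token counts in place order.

1 7 7

(re-executing from step 2 with the substitution; state before step 2: [3 2 5])
2 | fire t2 | [2 4 6]
3 | fire t2 | [1 6 7]
4 | fire t3 | [1 7 5]
5 | fire t1 | [1 7 7]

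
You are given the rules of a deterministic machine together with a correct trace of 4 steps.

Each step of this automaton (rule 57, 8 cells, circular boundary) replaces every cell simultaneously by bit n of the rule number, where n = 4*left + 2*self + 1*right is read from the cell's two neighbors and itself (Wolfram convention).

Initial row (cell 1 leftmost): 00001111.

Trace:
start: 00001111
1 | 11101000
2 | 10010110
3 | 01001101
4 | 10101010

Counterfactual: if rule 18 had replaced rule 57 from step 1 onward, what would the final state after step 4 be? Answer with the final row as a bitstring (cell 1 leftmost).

00001001

(re-executing steps 1..4 under rule 18; state before step 1: 00001111)
1 | 10010000
2 | 01101001
3 | 00000110
4 | 00001001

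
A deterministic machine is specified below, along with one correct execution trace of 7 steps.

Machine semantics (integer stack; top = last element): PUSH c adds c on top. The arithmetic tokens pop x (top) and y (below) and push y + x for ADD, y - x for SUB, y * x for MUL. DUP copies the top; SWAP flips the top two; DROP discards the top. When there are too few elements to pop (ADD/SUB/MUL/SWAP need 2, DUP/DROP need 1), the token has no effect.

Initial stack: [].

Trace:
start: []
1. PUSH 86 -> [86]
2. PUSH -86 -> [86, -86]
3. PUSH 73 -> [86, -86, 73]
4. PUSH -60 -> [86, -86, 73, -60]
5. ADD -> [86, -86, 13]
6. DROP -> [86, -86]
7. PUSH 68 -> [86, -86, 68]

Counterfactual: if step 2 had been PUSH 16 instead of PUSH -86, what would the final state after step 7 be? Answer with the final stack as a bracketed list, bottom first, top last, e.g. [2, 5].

(re-executing from step 2 with the substitution; state before step 2: [86])
2. PUSH 16 -> [86, 16]
3. PUSH 73 -> [86, 16, 73]
4. PUSH -60 -> [86, 16, 73, -60]
5. ADD -> [86, 16, 13]
6. DROP -> [86, 16]
7. PUSH 68 -> [86, 16, 68]

[86, 16, 68]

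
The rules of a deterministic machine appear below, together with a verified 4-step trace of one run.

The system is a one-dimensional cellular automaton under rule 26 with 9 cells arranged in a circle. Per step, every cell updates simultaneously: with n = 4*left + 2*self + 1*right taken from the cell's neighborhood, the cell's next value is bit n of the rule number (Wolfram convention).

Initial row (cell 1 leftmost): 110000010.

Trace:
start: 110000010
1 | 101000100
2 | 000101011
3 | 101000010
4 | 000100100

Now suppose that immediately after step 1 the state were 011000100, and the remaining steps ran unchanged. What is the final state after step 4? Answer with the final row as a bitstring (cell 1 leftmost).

state after step 1 := 011000100
2 | 110101010
3 | 100000000
4 | 010000001

010000001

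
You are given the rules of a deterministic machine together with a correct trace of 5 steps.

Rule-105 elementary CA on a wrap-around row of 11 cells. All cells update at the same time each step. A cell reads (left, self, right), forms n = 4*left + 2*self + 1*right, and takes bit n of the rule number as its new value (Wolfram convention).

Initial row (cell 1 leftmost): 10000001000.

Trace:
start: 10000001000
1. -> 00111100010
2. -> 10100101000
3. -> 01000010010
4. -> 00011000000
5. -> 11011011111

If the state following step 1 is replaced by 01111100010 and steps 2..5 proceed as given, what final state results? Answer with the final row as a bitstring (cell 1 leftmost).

state after step 1 := 01111100010
2. -> 01000101000
3. -> 00010010011
4. -> 01000000011
5. -> 10011111011

10011111011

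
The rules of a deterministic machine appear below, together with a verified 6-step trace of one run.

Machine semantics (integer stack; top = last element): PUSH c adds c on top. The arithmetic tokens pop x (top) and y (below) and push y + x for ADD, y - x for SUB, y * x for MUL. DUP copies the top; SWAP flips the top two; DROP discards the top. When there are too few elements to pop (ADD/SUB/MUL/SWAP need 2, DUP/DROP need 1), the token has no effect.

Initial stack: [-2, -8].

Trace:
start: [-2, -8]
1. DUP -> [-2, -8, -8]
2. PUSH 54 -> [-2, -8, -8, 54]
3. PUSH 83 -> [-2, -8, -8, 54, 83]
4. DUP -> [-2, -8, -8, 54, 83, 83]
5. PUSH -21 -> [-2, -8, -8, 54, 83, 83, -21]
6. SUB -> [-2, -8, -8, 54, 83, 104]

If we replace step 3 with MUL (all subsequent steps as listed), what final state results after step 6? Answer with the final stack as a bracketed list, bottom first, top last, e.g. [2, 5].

[-2, -8, -432, -411]

(re-executing from step 3 with the substitution; state before step 3: [-2, -8, -8, 54])
3. MUL -> [-2, -8, -432]
4. DUP -> [-2, -8, -432, -432]
5. PUSH -21 -> [-2, -8, -432, -432, -21]
6. SUB -> [-2, -8, -432, -411]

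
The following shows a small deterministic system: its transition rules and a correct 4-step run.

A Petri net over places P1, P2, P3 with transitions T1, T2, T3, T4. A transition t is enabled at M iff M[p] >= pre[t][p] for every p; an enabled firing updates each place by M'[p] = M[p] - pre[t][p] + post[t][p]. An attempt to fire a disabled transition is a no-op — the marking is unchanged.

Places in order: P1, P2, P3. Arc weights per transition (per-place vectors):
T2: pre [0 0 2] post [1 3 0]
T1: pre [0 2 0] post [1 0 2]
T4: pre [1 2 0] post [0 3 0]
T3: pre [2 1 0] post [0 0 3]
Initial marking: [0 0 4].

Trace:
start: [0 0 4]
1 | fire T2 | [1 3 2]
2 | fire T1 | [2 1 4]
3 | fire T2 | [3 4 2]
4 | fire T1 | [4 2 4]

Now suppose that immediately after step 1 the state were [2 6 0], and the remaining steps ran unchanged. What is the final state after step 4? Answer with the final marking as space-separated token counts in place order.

state after step 1 := [2 6 0]
2 | fire T1 | [3 4 2]
3 | fire T2 | [4 7 0]
4 | fire T1 | [5 5 2]

5 5 2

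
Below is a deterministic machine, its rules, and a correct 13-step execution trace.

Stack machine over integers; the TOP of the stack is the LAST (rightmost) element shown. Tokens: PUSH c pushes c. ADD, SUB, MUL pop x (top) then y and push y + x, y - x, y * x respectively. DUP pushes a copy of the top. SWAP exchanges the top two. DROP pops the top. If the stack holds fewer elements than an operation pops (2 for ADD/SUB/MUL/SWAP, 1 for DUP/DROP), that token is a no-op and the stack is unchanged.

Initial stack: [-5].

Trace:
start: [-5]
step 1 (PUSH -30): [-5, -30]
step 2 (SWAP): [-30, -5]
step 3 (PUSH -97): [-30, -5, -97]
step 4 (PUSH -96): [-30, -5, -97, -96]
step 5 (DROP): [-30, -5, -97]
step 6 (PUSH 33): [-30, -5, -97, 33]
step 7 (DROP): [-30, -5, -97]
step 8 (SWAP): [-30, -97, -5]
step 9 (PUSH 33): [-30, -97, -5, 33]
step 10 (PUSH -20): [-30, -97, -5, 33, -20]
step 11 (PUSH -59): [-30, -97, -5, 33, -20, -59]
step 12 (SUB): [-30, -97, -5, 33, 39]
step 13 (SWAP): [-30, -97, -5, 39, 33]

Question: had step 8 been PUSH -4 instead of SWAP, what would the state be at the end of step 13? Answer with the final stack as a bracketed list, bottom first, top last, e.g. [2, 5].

[-30, -5, -97, -4, 39, 33]

(re-executing from step 8 with the substitution; state before step 8: [-30, -5, -97])
step 8 (PUSH -4): [-30, -5, -97, -4]
step 9 (PUSH 33): [-30, -5, -97, -4, 33]
step 10 (PUSH -20): [-30, -5, -97, -4, 33, -20]
step 11 (PUSH -59): [-30, -5, -97, -4, 33, -20, -59]
step 12 (SUB): [-30, -5, -97, -4, 33, 39]
step 13 (SWAP): [-30, -5, -97, -4, 39, 33]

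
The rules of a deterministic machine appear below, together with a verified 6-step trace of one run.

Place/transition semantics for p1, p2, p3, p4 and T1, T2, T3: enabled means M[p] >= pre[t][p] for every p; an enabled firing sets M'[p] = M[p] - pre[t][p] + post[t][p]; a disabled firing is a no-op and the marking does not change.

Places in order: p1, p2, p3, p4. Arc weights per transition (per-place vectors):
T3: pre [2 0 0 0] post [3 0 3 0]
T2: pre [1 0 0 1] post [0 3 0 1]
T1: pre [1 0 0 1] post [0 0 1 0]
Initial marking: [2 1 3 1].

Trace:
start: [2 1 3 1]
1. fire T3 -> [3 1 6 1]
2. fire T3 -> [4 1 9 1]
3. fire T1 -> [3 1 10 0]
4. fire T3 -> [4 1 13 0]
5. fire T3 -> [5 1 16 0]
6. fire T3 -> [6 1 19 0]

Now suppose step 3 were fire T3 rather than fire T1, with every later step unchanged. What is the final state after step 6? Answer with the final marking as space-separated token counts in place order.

8 1 21 1

(re-executing from step 3 with the substitution; state before step 3: [4 1 9 1])
3. fire T3 -> [5 1 12 1]
4. fire T3 -> [6 1 15 1]
5. fire T3 -> [7 1 18 1]
6. fire T3 -> [8 1 21 1]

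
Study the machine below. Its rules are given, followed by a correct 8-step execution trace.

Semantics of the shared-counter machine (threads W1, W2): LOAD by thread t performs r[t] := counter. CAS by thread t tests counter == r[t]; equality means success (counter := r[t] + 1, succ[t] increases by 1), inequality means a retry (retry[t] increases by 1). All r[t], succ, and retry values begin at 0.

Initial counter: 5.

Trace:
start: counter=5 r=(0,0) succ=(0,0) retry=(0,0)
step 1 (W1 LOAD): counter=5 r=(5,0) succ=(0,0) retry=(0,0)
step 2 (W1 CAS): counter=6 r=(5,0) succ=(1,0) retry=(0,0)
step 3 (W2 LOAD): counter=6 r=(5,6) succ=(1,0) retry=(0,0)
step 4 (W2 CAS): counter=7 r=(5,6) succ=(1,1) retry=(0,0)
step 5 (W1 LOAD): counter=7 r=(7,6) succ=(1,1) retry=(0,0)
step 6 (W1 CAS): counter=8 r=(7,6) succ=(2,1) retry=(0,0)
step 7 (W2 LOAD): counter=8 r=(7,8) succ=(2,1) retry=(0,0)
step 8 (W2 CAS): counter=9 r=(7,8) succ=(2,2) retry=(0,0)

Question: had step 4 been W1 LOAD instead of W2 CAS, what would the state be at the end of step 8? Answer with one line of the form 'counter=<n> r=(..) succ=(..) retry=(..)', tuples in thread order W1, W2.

(re-executing from step 4 with the substitution; state before step 4: counter=6 r=(5,6) succ=(1,0) retry=(0,0))
step 4 (W1 LOAD): counter=6 r=(6,6) succ=(1,0) retry=(0,0)
step 5 (W1 LOAD): counter=6 r=(6,6) succ=(1,0) retry=(0,0)
step 6 (W1 CAS): counter=7 r=(6,6) succ=(2,0) retry=(0,0)
step 7 (W2 LOAD): counter=7 r=(6,7) succ=(2,0) retry=(0,0)
step 8 (W2 CAS): counter=8 r=(6,7) succ=(2,1) retry=(0,0)

counter=8 r=(6,7) succ=(2,1) retry=(0,0)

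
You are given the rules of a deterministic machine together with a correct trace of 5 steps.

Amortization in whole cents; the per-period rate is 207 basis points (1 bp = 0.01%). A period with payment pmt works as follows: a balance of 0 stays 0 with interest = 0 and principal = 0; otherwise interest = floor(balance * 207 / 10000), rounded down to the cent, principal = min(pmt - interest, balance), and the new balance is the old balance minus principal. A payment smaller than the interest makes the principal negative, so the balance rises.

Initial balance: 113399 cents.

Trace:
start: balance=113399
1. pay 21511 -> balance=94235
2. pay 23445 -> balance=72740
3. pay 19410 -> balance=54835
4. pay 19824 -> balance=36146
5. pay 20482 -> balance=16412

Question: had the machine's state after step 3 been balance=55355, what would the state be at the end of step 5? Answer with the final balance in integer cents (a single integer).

16953

state after step 3 := balance=55355
4. pay 19824 -> balance=36676
5. pay 20482 -> balance=16953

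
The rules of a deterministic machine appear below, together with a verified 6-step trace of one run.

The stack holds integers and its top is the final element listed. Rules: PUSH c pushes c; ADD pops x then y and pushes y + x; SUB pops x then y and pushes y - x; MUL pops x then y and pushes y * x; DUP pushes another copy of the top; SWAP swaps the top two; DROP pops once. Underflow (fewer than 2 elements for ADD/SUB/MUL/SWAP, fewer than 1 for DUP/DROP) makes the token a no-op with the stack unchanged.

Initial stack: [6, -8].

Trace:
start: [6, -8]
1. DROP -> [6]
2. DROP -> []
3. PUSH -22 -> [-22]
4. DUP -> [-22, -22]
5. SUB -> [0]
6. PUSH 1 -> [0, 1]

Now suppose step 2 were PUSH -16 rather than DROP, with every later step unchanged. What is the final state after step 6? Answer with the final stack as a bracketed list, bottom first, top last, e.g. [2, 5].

[6, -16, 0, 1]

(re-executing from step 2 with the substitution; state before step 2: [6])
2. PUSH -16 -> [6, -16]
3. PUSH -22 -> [6, -16, -22]
4. DUP -> [6, -16, -22, -22]
5. SUB -> [6, -16, 0]
6. PUSH 1 -> [6, -16, 0, 1]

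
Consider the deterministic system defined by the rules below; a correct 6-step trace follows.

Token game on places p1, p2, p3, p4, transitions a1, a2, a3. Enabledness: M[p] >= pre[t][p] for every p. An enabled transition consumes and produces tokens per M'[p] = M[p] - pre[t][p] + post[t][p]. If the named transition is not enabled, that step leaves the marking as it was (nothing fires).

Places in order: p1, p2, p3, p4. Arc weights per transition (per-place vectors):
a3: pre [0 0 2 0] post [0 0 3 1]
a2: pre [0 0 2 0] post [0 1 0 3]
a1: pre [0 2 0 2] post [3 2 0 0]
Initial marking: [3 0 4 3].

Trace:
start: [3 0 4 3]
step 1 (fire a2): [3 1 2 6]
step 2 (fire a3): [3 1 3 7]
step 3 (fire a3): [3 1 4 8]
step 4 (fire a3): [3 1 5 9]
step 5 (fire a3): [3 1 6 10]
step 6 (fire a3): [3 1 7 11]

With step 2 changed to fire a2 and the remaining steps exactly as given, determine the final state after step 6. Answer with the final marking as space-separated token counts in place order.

(re-executing from step 2 with the substitution; state before step 2: [3 1 2 6])
step 2 (fire a2): [3 2 0 9]
step 3 (fire a3): [3 2 0 9]
step 4 (fire a3): [3 2 0 9]
step 5 (fire a3): [3 2 0 9]
step 6 (fire a3): [3 2 0 9]

3 2 0 9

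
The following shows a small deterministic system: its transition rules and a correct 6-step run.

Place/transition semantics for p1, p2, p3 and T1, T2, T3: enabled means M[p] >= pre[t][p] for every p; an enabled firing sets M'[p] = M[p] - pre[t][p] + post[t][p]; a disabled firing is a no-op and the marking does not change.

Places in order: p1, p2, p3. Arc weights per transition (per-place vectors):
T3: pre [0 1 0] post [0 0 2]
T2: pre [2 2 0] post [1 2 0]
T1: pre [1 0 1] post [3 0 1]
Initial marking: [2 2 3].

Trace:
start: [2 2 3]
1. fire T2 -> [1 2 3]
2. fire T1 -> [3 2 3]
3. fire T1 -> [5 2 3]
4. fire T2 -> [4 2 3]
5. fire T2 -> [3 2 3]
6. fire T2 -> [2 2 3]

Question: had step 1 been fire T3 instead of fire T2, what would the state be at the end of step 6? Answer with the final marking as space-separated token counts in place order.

(re-executing from step 1 with the substitution; state before step 1: [2 2 3])
1. fire T3 -> [2 1 5]
2. fire T1 -> [4 1 5]
3. fire T1 -> [6 1 5]
4. fire T2 -> [6 1 5]
5. fire T2 -> [6 1 5]
6. fire T2 -> [6 1 5]

6 1 5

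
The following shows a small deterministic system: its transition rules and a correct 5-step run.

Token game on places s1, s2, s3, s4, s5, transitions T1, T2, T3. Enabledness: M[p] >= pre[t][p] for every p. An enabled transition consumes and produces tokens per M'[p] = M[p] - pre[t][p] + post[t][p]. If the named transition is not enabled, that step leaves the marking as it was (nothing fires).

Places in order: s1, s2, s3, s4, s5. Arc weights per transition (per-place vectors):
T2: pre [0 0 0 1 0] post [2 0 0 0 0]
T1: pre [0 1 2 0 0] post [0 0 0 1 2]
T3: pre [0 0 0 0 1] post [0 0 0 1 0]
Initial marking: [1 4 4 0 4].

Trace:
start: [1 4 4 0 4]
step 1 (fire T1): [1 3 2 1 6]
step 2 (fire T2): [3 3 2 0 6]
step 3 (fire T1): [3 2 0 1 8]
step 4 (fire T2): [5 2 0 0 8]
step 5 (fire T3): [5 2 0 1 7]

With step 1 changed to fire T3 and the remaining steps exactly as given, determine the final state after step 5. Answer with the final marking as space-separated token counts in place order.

(re-executing from step 1 with the substitution; state before step 1: [1 4 4 0 4])
step 1 (fire T3): [1 4 4 1 3]
step 2 (fire T2): [3 4 4 0 3]
step 3 (fire T1): [3 3 2 1 5]
step 4 (fire T2): [5 3 2 0 5]
step 5 (fire T3): [5 3 2 1 4]

5 3 2 1 4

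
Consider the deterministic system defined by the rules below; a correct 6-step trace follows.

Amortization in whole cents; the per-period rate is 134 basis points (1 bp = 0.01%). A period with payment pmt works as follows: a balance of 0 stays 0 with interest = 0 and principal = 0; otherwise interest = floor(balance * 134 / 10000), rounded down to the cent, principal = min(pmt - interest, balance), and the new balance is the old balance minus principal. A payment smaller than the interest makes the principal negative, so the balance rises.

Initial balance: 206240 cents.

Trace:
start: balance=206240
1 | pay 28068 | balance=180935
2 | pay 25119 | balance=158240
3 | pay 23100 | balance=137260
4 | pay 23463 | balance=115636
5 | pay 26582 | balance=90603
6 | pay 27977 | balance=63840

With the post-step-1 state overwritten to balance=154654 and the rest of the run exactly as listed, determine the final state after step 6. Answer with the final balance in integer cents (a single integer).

35750

state after step 1 := balance=154654
2 | pay 25119 | balance=131607
3 | pay 23100 | balance=110270
4 | pay 23463 | balance=88284
5 | pay 26582 | balance=62885
6 | pay 27977 | balance=35750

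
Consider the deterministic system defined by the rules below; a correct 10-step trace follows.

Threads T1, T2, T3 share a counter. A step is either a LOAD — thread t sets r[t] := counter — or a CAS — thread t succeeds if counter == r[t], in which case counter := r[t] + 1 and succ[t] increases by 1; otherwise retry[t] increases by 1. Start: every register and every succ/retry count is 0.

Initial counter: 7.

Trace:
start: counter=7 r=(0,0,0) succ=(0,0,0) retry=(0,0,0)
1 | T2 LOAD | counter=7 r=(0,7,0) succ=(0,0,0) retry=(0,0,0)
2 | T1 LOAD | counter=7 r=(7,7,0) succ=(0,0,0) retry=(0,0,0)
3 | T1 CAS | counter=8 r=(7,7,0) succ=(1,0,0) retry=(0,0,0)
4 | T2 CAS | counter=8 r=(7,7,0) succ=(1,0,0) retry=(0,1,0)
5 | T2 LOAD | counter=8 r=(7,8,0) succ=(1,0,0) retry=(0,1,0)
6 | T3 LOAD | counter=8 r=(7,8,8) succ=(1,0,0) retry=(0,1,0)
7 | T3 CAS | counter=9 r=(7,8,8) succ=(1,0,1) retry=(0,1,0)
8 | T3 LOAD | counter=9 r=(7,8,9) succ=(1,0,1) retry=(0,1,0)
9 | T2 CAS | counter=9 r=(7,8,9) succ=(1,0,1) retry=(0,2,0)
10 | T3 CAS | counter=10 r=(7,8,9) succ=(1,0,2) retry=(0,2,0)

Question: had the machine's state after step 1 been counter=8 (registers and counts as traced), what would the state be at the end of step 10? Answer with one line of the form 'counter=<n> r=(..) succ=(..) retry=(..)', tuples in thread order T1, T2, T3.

state after step 1 := counter=8 r=(0,7,0) succ=(0,0,0) retry=(0,0,0)
2 | T1 LOAD | counter=8 r=(8,7,0) succ=(0,0,0) retry=(0,0,0)
3 | T1 CAS | counter=9 r=(8,7,0) succ=(1,0,0) retry=(0,0,0)
4 | T2 CAS | counter=9 r=(8,7,0) succ=(1,0,0) retry=(0,1,0)
5 | T2 LOAD | counter=9 r=(8,9,0) succ=(1,0,0) retry=(0,1,0)
6 | T3 LOAD | counter=9 r=(8,9,9) succ=(1,0,0) retry=(0,1,0)
7 | T3 CAS | counter=10 r=(8,9,9) succ=(1,0,1) retry=(0,1,0)
8 | T3 LOAD | counter=10 r=(8,9,10) succ=(1,0,1) retry=(0,1,0)
9 | T2 CAS | counter=10 r=(8,9,10) succ=(1,0,1) retry=(0,2,0)
10 | T3 CAS | counter=11 r=(8,9,10) succ=(1,0,2) retry=(0,2,0)

counter=11 r=(8,9,10) succ=(1,0,2) retry=(0,2,0)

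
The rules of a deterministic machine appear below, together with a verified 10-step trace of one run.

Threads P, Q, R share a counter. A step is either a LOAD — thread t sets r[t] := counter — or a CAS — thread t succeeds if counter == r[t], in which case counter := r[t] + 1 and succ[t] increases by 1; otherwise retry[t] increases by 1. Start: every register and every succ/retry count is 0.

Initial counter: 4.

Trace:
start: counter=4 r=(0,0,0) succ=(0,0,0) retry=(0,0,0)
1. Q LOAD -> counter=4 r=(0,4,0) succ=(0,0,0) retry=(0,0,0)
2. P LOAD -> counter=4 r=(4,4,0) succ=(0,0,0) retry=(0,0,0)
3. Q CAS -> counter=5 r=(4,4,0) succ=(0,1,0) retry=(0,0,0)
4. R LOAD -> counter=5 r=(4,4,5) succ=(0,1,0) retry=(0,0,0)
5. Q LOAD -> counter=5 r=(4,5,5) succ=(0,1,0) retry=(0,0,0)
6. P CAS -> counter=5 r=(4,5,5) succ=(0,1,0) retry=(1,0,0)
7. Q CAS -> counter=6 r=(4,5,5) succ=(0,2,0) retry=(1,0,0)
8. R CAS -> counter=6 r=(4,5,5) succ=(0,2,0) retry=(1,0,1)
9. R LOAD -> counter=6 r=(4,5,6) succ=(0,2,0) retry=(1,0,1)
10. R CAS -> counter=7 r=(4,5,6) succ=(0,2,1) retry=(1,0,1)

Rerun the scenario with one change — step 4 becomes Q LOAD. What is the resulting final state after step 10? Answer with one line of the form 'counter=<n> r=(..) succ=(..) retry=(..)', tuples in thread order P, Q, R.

(re-executing from step 4 with the substitution; state before step 4: counter=5 r=(4,4,0) succ=(0,1,0) retry=(0,0,0))
4. Q LOAD -> counter=5 r=(4,5,0) succ=(0,1,0) retry=(0,0,0)
5. Q LOAD -> counter=5 r=(4,5,0) succ=(0,1,0) retry=(0,0,0)
6. P CAS -> counter=5 r=(4,5,0) succ=(0,1,0) retry=(1,0,0)
7. Q CAS -> counter=6 r=(4,5,0) succ=(0,2,0) retry=(1,0,0)
8. R CAS -> counter=6 r=(4,5,0) succ=(0,2,0) retry=(1,0,1)
9. R LOAD -> counter=6 r=(4,5,6) succ=(0,2,0) retry=(1,0,1)
10. R CAS -> counter=7 r=(4,5,6) succ=(0,2,1) retry=(1,0,1)

counter=7 r=(4,5,6) succ=(0,2,1) retry=(1,0,1)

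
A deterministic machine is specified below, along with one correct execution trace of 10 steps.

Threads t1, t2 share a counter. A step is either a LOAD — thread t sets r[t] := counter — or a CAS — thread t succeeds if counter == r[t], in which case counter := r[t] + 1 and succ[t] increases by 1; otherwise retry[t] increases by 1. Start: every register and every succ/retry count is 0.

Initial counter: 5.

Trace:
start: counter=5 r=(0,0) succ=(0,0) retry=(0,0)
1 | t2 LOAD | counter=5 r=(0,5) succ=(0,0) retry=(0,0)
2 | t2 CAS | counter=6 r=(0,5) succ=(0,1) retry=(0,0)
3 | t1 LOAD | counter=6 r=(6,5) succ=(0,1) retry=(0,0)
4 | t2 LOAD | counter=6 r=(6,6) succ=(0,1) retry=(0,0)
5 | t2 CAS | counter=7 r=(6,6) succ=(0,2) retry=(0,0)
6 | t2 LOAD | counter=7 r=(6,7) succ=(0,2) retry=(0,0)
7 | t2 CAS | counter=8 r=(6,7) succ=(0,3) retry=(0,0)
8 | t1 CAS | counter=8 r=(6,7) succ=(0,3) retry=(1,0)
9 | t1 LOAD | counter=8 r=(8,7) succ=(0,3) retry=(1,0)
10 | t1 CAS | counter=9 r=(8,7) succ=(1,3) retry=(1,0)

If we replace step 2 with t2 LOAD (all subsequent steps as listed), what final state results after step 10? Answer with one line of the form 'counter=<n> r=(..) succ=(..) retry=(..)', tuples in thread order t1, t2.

(re-executing from step 2 with the substitution; state before step 2: counter=5 r=(0,5) succ=(0,0) retry=(0,0))
2 | t2 LOAD | counter=5 r=(0,5) succ=(0,0) retry=(0,0)
3 | t1 LOAD | counter=5 r=(5,5) succ=(0,0) retry=(0,0)
4 | t2 LOAD | counter=5 r=(5,5) succ=(0,0) retry=(0,0)
5 | t2 CAS | counter=6 r=(5,5) succ=(0,1) retry=(0,0)
6 | t2 LOAD | counter=6 r=(5,6) succ=(0,1) retry=(0,0)
7 | t2 CAS | counter=7 r=(5,6) succ=(0,2) retry=(0,0)
8 | t1 CAS | counter=7 r=(5,6) succ=(0,2) retry=(1,0)
9 | t1 LOAD | counter=7 r=(7,6) succ=(0,2) retry=(1,0)
10 | t1 CAS | counter=8 r=(7,6) succ=(1,2) retry=(1,0)

counter=8 r=(7,6) succ=(1,2) retry=(1,0)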